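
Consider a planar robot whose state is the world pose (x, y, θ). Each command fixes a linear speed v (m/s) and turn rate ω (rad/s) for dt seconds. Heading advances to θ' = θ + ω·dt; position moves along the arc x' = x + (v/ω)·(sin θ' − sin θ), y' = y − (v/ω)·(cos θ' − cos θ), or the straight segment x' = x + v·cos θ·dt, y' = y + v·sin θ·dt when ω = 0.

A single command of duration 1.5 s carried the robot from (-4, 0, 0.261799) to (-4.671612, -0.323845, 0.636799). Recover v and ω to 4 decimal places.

Δθ = 0.636799 − 0.261799 = 0.375000
ω = Δθ/dt = 0.375000/1.5 = 0.2500
R = Δx/(sin θ' − sin θ) = -2.0000
v = R·ω = -2.0000·0.2500 = -0.5000

v = -0.5000, ω = 0.2500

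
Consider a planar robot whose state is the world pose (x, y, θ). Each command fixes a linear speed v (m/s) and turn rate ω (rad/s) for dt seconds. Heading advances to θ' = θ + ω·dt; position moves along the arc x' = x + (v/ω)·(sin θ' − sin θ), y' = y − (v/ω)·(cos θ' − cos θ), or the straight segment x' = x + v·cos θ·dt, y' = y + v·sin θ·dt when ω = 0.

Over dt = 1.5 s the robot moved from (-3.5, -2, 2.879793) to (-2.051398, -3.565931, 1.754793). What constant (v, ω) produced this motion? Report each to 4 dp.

Δθ = 1.754793 − 2.879793 = -1.125000
ω = Δθ/dt = -1.125000/1.5 = -0.7500
R = −Δy/(cos θ' − cos θ) = 2.0000
v = R·ω = 2.0000·-0.7500 = -1.5000

v = -1.5000, ω = -0.7500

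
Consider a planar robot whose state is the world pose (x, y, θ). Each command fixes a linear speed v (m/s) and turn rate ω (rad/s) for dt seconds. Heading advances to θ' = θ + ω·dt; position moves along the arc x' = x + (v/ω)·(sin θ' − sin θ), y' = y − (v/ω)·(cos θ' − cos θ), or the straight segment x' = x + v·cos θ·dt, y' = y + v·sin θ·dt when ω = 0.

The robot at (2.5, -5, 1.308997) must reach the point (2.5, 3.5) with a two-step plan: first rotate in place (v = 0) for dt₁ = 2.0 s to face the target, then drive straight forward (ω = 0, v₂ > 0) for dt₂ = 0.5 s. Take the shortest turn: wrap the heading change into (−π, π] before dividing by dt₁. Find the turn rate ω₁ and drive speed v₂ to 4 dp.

heading to target = atan2(3.5−-5, 2.5−2.5) = 1.5708
Δθ = wrap(1.5708 − 1.3090) = 0.2618; ω₁ = Δθ/dt₁ = 0.1309
distance = √((2.5−2.5)² + (3.5−-5)²) = 8.5000; v₂ = distance/dt₂ = 17.0000

ω₁ = 0.1309, v₂ = 17.0000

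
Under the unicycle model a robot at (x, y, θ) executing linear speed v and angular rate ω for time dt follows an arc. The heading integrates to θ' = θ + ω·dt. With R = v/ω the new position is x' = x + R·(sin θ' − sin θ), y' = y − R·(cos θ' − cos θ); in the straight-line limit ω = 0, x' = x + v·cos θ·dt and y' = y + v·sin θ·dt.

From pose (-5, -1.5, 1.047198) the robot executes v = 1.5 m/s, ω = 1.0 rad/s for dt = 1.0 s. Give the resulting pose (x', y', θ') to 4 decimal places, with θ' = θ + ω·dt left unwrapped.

(-4.9661, -0.0621, 2.0472)

θ' = 1.0472 + 1.0·1.0 = 2.0472
R = v/ω = 1.5/1.0 = 1.5000
x' = -5 + 1.5000·(sin 2.0472 − sin 1.0472) = -4.9661
y' = -1.5 − 1.5000·(cos 2.0472 − cos 1.0472) = -0.0621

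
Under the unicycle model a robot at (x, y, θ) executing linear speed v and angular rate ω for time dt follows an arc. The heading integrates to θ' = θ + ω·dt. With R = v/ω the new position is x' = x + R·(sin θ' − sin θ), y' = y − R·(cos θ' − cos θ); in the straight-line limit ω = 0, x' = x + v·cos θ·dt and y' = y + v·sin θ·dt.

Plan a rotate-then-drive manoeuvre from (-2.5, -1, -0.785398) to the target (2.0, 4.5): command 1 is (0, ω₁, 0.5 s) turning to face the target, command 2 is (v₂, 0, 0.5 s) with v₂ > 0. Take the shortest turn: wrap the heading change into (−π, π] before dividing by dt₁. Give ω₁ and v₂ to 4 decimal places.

ω₁ = 3.3409, v₂ = 14.2127

heading to target = atan2(4.5−-1, 2−-2.5) = 0.8851
Δθ = wrap(0.8851 − -0.7854) = 1.6705; ω₁ = Δθ/dt₁ = 3.3409
distance = √((2−-2.5)² + (4.5−-1)²) = 7.1063; v₂ = distance/dt₂ = 14.2127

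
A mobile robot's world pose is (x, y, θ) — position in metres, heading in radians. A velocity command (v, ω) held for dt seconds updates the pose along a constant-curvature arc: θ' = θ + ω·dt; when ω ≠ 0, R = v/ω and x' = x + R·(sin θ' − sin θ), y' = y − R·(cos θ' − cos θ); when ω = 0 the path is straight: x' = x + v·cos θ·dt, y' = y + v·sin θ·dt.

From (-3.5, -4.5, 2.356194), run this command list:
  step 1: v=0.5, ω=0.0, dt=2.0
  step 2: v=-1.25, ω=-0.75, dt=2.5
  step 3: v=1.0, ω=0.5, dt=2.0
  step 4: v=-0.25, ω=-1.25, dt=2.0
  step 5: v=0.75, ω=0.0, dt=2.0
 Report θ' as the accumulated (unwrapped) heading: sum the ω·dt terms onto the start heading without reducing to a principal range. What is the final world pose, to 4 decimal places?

(-3.1308, -6.2191, -1.0188)

step 1: θ'=2.3562 (straight) → pose (-4.2071, -3.7929, 2.3562)
step 2: θ'=0.4812 (R=1.6667) → pose (-4.6142, -6.4488, 0.4812)
step 3: θ'=1.4812 (R=2.0000) → pose (-3.5479, -4.8549, 1.4812)
step 4: θ'=-1.0188 (R=0.2000) → pose (-3.9174, -4.9419, -1.0188)
step 5: θ'=-1.0188 (straight) → pose (-3.1308, -6.2191, -1.0188)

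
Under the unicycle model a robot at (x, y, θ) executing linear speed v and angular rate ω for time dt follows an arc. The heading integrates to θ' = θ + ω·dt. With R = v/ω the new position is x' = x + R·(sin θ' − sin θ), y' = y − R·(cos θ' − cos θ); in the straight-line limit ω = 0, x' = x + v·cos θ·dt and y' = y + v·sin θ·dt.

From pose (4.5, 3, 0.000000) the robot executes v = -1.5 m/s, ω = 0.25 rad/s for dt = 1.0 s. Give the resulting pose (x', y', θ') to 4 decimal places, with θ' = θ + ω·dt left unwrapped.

θ' = 0.0000 + 0.25·1.0 = 0.2500
R = v/ω = -1.5/0.25 = -6.0000
x' = 4.5 + -6.0000·(sin 0.2500 − sin 0.0000) = 3.0156
y' = 3 − -6.0000·(cos 0.2500 − cos 0.0000) = 2.8135

(3.0156, 2.8135, 0.2500)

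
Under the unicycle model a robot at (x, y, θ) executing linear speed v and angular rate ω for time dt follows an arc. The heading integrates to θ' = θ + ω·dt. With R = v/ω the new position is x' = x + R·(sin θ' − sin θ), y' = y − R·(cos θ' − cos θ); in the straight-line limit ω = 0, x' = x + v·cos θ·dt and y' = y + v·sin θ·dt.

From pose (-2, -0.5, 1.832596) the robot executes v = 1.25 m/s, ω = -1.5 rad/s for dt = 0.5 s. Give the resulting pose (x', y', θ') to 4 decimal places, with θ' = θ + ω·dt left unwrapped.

θ' = 1.8326 + -1.5·0.5 = 1.0826
R = v/ω = 1.25/-1.5 = -0.8333
x' = -2 + -0.8333·(sin 1.0826 − sin 1.8326) = -1.9310
y' = -0.5 − -0.8333·(cos 1.0826 − cos 1.8326) = 0.1065

(-1.9310, 0.1065, 1.0826)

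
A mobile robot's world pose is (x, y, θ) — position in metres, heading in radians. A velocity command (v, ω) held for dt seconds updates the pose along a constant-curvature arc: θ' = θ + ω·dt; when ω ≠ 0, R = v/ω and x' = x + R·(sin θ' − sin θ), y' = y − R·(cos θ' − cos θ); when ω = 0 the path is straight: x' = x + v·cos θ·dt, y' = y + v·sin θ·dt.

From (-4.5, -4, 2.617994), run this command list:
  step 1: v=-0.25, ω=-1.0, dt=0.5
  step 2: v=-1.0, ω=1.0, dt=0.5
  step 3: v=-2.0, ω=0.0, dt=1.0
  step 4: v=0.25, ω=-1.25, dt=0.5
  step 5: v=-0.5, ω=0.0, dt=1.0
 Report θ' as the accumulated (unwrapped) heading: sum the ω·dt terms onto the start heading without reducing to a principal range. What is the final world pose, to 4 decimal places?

(-2.2030, -5.7970, 1.9930)

step 1: θ'=2.1180 (R=0.2500) → pose (-4.4115, -4.0864, 2.1180)
step 2: θ'=2.6180 (R=-1.0000) → pose (-4.0575, -4.4322, 2.6180)
step 3: θ'=2.6180 (straight) → pose (-2.3255, -5.4322, 2.6180)
step 4: θ'=1.9930 (R=-0.2000) → pose (-2.4079, -5.3409, 1.9930)
step 5: θ'=1.9930 (straight) → pose (-2.2030, -5.7970, 1.9930)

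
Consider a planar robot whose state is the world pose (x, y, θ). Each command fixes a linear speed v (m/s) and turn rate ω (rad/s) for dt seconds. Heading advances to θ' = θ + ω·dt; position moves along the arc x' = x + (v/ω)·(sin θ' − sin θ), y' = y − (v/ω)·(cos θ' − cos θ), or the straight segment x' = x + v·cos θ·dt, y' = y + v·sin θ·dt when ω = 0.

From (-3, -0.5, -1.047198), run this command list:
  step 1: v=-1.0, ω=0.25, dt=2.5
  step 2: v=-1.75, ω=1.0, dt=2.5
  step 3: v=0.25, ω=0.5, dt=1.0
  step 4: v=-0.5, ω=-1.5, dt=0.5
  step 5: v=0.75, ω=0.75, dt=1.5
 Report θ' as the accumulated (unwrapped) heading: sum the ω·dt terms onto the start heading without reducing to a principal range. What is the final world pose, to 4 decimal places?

(-7.8771, -0.5864, 2.9528)

step 1: θ'=-0.4222 (R=-4.0000) → pose (-4.8250, 1.1488, -0.4222)
step 2: θ'=2.0778 (R=-1.7500) → pose (-7.0720, -1.2973, 2.0778)
step 3: θ'=2.5778 (R=0.5000) → pose (-7.2419, -1.1175, 2.5778)
step 4: θ'=1.8278 (R=0.3333) → pose (-7.0976, -1.3145, 1.8278)
step 5: θ'=2.9528 (R=1.0000) → pose (-7.8771, -0.5864, 2.9528)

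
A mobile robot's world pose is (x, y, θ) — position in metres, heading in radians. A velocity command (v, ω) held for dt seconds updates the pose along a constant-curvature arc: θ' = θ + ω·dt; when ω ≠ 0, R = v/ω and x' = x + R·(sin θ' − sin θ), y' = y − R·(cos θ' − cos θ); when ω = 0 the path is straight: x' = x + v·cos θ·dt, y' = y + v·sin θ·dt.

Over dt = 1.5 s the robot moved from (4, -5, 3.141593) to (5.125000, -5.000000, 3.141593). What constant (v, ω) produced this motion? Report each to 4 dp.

Δθ = 3.141593 − 3.141593 = 0.000000
ω = Δθ/dt = 0.000000/1.5 = 0.0000
ω = 0 → v = (Δx·cos θ + Δy·sin θ)/dt = -0.7500

v = -0.7500, ω = 0.0000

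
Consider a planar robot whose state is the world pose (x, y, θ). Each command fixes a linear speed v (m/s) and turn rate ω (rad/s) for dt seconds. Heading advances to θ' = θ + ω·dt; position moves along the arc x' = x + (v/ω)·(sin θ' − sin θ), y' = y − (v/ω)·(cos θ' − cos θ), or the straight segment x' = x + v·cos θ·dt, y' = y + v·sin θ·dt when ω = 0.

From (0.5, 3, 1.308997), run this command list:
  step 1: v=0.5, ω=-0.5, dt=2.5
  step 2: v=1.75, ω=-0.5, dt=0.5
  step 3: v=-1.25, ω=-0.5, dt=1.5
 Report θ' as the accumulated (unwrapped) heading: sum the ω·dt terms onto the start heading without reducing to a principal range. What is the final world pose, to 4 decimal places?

(0.7320, 4.6640, -0.9410)

step 1: θ'=0.0590 (R=-1.0000) → pose (1.4070, 3.7394, 0.0590)
step 2: θ'=-0.1910 (R=-3.5000) → pose (2.2778, 3.6819, -0.1910)
step 3: θ'=-0.9410 (R=2.5000) → pose (0.7320, 4.6640, -0.9410)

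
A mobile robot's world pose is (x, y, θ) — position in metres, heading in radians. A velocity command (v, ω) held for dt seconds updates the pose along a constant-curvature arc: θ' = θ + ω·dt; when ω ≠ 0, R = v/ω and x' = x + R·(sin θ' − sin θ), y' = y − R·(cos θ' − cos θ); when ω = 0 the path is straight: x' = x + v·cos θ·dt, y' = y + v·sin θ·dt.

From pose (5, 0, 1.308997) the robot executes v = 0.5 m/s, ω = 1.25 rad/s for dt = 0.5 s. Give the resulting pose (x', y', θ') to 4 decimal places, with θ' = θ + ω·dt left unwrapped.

θ' = 1.3090 + 1.25·0.5 = 1.9340
R = v/ω = 0.5/1.25 = 0.4000
x' = 5 + 0.4000·(sin 1.9340 − sin 1.3090) = 4.9875
y' = 0 − 0.4000·(cos 1.9340 − cos 1.3090) = 0.2456

(4.9875, 0.2456, 1.9340)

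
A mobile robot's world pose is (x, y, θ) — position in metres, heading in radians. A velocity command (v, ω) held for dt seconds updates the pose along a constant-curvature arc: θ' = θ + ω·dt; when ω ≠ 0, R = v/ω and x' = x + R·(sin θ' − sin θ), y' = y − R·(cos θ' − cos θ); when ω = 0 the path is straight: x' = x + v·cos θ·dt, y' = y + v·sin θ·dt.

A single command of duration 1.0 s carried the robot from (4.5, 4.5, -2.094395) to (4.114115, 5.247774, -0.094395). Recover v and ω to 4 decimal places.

Δθ = -0.094395 − -2.094395 = 2.000000
ω = Δθ/dt = 2.000000/1.0 = 2.0000
R = −Δy/(cos θ' − cos θ) = -0.5000
v = R·ω = -0.5000·2.0000 = -1.0000

v = -1.0000, ω = 2.0000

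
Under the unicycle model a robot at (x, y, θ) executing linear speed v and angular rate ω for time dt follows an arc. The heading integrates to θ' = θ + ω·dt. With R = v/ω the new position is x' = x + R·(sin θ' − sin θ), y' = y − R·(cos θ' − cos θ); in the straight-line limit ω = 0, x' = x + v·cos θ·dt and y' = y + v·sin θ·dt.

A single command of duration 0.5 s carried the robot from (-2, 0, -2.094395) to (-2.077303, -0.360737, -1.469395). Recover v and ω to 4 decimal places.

v = 0.7500, ω = 1.2500

Δθ = -1.469395 − -2.094395 = 0.625000
ω = Δθ/dt = 0.625000/0.5 = 1.2500
R = −Δy/(cos θ' − cos θ) = 0.6000
v = R·ω = 0.6000·1.2500 = 0.7500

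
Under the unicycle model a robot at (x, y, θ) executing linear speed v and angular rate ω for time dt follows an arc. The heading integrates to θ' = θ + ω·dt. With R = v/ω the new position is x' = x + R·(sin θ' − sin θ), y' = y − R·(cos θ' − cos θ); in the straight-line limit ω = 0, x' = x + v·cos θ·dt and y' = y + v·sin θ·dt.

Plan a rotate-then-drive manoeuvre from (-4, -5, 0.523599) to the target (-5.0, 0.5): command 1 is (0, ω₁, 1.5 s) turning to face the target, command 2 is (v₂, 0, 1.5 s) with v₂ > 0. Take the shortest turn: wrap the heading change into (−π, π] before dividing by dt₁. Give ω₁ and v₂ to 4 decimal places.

heading to target = atan2(0.5−-5, -5−-4) = 1.7506
Δθ = wrap(1.7506 − 0.5236) = 1.2271; ω₁ = Δθ/dt₁ = 0.8180
distance = √((-5−-4)² + (0.5−-5)²) = 5.5902; v₂ = distance/dt₂ = 3.7268

ω₁ = 0.8180, v₂ = 3.7268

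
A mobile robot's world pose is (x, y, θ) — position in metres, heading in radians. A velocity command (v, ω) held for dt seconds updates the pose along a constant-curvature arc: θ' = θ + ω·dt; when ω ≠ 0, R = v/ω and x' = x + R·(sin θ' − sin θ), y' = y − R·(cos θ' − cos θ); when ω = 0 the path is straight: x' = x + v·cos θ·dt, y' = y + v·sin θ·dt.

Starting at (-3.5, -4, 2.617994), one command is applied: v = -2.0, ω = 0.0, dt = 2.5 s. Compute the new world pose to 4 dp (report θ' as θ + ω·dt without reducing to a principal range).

θ' = 2.6180 + 0.0·2.5 = 2.6180
ω = 0 → straight: x' = -3.5 + -2.0·cos(2.6180)·2.5 = 0.8301
y' = -4 + -2.0·sin(2.6180)·2.5 = -6.5000

(0.8301, -6.5000, 2.6180)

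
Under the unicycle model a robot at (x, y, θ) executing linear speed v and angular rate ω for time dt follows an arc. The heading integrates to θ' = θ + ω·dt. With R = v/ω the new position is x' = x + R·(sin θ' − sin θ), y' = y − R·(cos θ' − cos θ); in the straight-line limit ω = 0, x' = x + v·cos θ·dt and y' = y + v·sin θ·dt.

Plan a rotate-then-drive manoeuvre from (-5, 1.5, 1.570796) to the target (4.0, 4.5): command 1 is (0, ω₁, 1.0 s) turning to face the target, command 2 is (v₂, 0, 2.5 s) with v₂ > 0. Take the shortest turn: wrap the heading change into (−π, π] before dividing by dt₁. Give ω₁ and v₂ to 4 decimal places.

ω₁ = -1.2490, v₂ = 3.7947

heading to target = atan2(4.5−1.5, 4−-5) = 0.3218
Δθ = wrap(0.3218 − 1.5708) = -1.2490; ω₁ = Δθ/dt₁ = -1.2490
distance = √((4−-5)² + (4.5−1.5)²) = 9.4868; v₂ = distance/dt₂ = 3.7947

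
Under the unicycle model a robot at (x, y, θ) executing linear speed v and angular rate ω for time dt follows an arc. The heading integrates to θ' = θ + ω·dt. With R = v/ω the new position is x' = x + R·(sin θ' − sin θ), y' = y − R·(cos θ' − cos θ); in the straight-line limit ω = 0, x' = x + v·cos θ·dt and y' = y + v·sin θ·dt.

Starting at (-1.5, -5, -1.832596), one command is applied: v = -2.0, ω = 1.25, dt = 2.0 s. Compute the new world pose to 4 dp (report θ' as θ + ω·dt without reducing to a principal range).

θ' = -1.8326 + 1.25·2.0 = 0.6674
R = v/ω = -2.0/1.25 = -1.6000
x' = -1.5 + -1.6000·(sin 0.6674 − sin -1.8326) = -4.0358
y' = -5 − -1.6000·(cos 0.6674 − cos -1.8326) = -3.3292

(-4.0358, -3.3292, 0.6674)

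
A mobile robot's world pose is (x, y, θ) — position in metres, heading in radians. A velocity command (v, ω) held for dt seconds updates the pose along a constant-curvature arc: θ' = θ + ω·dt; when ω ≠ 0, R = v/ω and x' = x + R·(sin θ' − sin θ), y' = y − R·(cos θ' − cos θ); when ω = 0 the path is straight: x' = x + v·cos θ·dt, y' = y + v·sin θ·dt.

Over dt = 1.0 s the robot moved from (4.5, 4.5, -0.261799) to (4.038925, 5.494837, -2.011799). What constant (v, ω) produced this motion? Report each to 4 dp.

Δθ = -2.011799 − -0.261799 = -1.750000
ω = Δθ/dt = -1.750000/1.0 = -1.7500
R = −Δy/(cos θ' − cos θ) = 0.7143
v = R·ω = 0.7143·-1.7500 = -1.2500

v = -1.2500, ω = -1.7500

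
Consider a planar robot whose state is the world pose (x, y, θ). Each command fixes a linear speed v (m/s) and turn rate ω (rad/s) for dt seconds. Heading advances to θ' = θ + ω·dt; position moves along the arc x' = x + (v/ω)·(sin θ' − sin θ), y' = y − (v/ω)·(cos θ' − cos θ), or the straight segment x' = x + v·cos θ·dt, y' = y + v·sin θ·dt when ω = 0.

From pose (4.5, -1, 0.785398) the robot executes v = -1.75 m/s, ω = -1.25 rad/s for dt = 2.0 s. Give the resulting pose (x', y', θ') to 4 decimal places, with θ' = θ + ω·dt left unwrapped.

(2.1245, 0.1906, -1.7146)

θ' = 0.7854 + -1.25·2.0 = -1.7146
R = v/ω = -1.75/-1.25 = 1.4000
x' = 4.5 + 1.4000·(sin -1.7146 − sin 0.7854) = 2.1245
y' = -1 − 1.4000·(cos -1.7146 − cos 0.7854) = 0.1906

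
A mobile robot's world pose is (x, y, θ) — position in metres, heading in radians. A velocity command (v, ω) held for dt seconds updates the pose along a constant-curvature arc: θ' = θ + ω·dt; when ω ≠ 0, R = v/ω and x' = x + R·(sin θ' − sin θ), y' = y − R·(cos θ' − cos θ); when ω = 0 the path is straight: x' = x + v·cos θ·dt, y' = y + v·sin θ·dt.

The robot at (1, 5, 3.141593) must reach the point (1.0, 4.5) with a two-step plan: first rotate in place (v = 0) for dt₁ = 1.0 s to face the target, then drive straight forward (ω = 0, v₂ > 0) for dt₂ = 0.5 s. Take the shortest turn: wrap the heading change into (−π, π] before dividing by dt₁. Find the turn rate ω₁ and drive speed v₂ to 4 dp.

heading to target = atan2(4.5−5, 1−1) = -1.5708
Δθ = wrap(-1.5708 − 3.1416) = 1.5708; ω₁ = Δθ/dt₁ = 1.5708
distance = √((1−1)² + (4.5−5)²) = 0.5000; v₂ = distance/dt₂ = 1.0000

ω₁ = 1.5708, v₂ = 1.0000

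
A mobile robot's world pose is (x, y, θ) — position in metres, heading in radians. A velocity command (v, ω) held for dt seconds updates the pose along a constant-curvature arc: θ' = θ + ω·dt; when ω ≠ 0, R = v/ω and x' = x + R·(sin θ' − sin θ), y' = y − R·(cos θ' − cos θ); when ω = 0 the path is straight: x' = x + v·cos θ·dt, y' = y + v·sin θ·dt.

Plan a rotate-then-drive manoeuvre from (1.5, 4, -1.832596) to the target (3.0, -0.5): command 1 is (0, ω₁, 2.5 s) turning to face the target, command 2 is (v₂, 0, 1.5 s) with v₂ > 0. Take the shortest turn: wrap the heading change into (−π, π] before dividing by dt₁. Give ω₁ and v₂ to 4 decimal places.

ω₁ = 0.2334, v₂ = 3.1623

heading to target = atan2(-0.5−4, 3−1.5) = -1.2490
Δθ = wrap(-1.2490 − -1.8326) = 0.5836; ω₁ = Δθ/dt₁ = 0.2334
distance = √((3−1.5)² + (-0.5−4)²) = 4.7434; v₂ = distance/dt₂ = 3.1623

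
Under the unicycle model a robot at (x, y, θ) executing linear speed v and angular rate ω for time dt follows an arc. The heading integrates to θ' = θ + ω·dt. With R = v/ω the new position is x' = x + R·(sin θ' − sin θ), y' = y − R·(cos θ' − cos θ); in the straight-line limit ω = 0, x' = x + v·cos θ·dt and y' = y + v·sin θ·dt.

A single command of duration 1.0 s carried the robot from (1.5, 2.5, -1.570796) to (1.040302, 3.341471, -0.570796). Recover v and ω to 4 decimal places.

Δθ = -0.570796 − -1.570796 = 1.000000
ω = Δθ/dt = 1.000000/1.0 = 1.0000
R = −Δy/(cos θ' − cos θ) = -1.0000
v = R·ω = -1.0000·1.0000 = -1.0000

v = -1.0000, ω = 1.0000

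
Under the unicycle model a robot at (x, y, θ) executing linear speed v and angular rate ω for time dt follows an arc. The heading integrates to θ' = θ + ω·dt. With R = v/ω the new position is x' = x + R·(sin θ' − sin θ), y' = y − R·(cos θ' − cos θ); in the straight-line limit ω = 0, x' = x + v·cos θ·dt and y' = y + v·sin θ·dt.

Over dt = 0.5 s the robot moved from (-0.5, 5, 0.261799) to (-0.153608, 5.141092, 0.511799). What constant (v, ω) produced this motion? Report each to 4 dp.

v = 0.7500, ω = 0.5000

Δθ = 0.511799 − 0.261799 = 0.250000
ω = Δθ/dt = 0.250000/0.5 = 0.5000
R = Δx/(sin θ' − sin θ) = 1.5000
v = R·ω = 1.5000·0.5000 = 0.7500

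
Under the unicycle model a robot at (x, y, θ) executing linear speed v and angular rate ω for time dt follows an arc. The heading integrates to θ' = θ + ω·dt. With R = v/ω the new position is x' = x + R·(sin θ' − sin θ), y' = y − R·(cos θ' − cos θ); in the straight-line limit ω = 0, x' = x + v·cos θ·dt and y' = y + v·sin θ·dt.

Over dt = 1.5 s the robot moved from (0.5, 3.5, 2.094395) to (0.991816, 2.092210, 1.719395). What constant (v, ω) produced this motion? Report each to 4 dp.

v = -1.0000, ω = -0.2500

Δθ = 1.719395 − 2.094395 = -0.375000
ω = Δθ/dt = -0.375000/1.5 = -0.2500
R = −Δy/(cos θ' − cos θ) = 4.0000
v = R·ω = 4.0000·-0.2500 = -1.0000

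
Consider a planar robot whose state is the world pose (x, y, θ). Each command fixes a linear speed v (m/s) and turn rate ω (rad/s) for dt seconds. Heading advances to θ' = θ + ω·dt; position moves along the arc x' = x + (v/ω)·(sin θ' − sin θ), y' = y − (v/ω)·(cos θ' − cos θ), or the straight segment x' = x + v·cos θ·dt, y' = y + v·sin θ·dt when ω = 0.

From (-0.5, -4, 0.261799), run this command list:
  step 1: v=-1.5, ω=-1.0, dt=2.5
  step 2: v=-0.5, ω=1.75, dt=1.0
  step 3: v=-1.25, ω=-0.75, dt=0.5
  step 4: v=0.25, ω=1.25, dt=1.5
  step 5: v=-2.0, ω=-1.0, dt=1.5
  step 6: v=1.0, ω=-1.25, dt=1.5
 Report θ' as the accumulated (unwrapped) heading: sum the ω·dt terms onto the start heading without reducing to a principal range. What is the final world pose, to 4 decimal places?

(-4.7672, -2.7628, -2.3632)

step 1: θ'=-2.2382 (R=1.5000) → pose (-2.0664, -1.6227, -2.2382)
step 2: θ'=-0.4882 (R=-0.2857) → pose (-2.1568, -1.1935, -0.4882)
step 3: θ'=-0.8632 (R=1.6667) → pose (-2.6416, -0.8049, -0.8632)
step 4: θ'=1.0118 (R=0.2000) → pose (-2.3200, -0.7810, 1.0118)
step 5: θ'=-0.4882 (R=2.0000) → pose (-4.9537, -1.4866, -0.4882)
step 6: θ'=-2.3632 (R=-0.8000) → pose (-4.7672, -2.7628, -2.3632)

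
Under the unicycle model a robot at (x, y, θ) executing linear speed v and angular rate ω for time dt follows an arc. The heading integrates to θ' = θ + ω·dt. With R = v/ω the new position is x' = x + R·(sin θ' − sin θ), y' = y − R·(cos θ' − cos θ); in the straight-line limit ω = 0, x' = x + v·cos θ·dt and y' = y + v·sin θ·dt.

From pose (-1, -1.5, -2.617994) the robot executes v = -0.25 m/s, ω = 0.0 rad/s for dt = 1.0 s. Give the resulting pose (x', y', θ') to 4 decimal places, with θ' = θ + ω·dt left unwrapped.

θ' = -2.6180 + 0.0·1.0 = -2.6180
ω = 0 → straight: x' = -1 + -0.25·cos(-2.6180)·1.0 = -0.7835
y' = -1.5 + -0.25·sin(-2.6180)·1.0 = -1.3750

(-0.7835, -1.3750, -2.6180)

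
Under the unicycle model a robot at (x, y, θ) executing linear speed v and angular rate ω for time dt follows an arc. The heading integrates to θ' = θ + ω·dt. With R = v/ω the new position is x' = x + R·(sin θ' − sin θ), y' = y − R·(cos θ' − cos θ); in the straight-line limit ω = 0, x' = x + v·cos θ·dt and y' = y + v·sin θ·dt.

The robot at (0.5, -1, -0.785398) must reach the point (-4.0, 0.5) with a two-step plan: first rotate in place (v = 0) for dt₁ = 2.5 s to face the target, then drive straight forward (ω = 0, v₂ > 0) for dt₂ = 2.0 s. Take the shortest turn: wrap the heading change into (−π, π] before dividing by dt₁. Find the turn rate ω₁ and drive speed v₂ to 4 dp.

heading to target = atan2(0.5−-1, -4−0.5) = 2.8198
Δθ = wrap(2.8198 − -0.7854) = -2.6779; ω₁ = Δθ/dt₁ = -1.0712
distance = √((-4−0.5)² + (0.5−-1)²) = 4.7434; v₂ = distance/dt₂ = 2.3717

ω₁ = -1.0712, v₂ = 2.3717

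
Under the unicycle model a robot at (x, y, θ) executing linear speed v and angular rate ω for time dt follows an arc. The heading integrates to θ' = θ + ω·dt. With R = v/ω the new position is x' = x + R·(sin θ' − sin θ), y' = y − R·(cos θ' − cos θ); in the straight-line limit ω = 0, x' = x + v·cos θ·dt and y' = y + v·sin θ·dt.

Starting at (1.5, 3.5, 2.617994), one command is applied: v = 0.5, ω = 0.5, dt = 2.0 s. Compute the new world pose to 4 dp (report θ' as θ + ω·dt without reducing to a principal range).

(0.5414, 3.5226, 3.6180)

θ' = 2.6180 + 0.5·2.0 = 3.6180
R = v/ω = 0.5/0.5 = 1.0000
x' = 1.5 + 1.0000·(sin 3.6180 − sin 2.6180) = 0.5414
y' = 3.5 − 1.0000·(cos 3.6180 − cos 2.6180) = 3.5226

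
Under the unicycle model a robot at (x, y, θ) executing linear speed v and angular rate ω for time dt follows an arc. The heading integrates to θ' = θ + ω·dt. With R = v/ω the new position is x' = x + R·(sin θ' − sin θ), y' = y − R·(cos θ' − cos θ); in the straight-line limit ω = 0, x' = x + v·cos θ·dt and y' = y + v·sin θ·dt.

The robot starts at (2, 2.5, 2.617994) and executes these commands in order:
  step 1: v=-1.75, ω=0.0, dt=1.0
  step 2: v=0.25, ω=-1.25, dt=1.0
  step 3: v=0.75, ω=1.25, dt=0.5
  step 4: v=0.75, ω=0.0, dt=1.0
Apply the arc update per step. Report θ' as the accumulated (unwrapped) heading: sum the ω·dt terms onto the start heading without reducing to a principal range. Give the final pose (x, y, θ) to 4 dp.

step 1: θ'=2.6180 (straight) → pose (3.5155, 1.6250, 2.6180)
step 2: θ'=1.3680 (R=-0.2000) → pose (3.4196, 1.8385, 1.3680)
step 3: θ'=1.9930 (R=0.6000) → pose (3.3793, 2.2052, 1.9930)
step 4: θ'=1.9930 (straight) → pose (3.0719, 2.8893, 1.9930)

(3.0719, 2.8893, 1.9930)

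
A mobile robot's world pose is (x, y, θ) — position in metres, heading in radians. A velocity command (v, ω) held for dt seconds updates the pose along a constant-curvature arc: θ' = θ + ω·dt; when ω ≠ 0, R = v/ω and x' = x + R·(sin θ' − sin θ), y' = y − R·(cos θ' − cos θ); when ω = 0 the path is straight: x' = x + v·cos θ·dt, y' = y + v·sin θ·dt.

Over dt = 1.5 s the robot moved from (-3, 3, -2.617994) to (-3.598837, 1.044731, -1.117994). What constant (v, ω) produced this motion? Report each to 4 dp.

Δθ = -1.117994 − -2.617994 = 1.500000
ω = Δθ/dt = 1.500000/1.5 = 1.0000
R = −Δy/(cos θ' − cos θ) = 1.5000
v = R·ω = 1.5000·1.0000 = 1.5000

v = 1.5000, ω = 1.0000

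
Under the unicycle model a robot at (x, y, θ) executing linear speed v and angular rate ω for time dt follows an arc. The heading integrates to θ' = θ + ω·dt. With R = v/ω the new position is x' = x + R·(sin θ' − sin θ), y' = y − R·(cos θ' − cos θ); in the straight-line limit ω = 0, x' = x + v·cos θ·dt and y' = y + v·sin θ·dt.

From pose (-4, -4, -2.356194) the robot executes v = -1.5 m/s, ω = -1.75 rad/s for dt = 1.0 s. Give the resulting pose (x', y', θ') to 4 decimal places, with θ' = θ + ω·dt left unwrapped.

(-2.6895, -4.1177, -4.1062)

θ' = -2.3562 + -1.75·1.0 = -4.1062
R = v/ω = -1.5/-1.75 = 0.8571
x' = -4 + 0.8571·(sin -4.1062 − sin -2.3562) = -2.6895
y' = -4 − 0.8571·(cos -4.1062 − cos -2.3562) = -4.1177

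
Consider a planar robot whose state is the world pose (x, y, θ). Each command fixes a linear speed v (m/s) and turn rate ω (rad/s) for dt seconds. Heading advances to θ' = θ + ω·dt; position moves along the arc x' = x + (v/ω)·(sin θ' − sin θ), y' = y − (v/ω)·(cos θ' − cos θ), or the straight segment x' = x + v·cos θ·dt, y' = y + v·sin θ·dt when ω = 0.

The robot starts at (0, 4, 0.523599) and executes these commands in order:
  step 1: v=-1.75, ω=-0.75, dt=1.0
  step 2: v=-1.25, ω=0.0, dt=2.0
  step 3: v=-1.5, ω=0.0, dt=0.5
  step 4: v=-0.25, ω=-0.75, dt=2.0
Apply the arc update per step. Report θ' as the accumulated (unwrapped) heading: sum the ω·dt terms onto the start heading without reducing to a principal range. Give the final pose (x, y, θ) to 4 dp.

(-5.1120, 4.8530, -1.7264)

step 1: θ'=-0.2264 (R=2.3333) → pose (-1.6904, 3.7469, -0.2264)
step 2: θ'=-0.2264 (straight) → pose (-4.1266, 4.3081, -0.2264)
step 3: θ'=-0.2264 (straight) → pose (-4.8575, 4.4765, -0.2264)
step 4: θ'=-1.7264 (R=0.3333) → pose (-5.1120, 4.8530, -1.7264)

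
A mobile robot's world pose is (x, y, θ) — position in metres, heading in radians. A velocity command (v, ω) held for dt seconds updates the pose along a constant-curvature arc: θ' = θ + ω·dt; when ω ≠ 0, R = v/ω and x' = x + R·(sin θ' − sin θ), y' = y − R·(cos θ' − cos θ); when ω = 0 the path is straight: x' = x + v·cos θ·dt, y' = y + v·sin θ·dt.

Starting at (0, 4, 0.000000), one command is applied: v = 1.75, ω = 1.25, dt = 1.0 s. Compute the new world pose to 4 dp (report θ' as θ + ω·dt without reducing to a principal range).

θ' = 0.0000 + 1.25·1.0 = 1.2500
R = v/ω = 1.75/1.25 = 1.4000
x' = 0 + 1.4000·(sin 1.2500 − sin 0.0000) = 1.3286
y' = 4 − 1.4000·(cos 1.2500 − cos 0.0000) = 4.9585

(1.3286, 4.9585, 1.2500)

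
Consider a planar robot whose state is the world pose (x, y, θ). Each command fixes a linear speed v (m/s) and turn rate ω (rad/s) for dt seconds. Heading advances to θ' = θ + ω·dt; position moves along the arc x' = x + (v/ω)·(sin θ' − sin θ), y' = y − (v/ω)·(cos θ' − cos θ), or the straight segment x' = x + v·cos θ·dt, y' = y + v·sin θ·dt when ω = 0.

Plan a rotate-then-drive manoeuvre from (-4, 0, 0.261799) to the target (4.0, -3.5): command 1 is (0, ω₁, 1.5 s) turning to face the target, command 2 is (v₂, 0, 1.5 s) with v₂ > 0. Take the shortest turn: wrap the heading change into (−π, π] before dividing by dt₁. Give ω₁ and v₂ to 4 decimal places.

heading to target = atan2(-3.5−0, 4−-4) = -0.4124
Δθ = wrap(-0.4124 − 0.2618) = -0.6742; ω₁ = Δθ/dt₁ = -0.4495
distance = √((4−-4)² + (-3.5−0)²) = 8.7321; v₂ = distance/dt₂ = 5.8214

ω₁ = -0.4495, v₂ = 5.8214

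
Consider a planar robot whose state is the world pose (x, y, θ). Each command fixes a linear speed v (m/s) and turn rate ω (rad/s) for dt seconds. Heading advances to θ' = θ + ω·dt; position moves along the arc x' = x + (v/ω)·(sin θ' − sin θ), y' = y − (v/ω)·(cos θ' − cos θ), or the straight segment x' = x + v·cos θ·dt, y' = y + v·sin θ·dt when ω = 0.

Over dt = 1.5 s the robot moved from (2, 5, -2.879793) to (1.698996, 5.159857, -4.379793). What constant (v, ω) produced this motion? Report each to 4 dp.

Δθ = -4.379793 − -2.879793 = -1.500000
ω = Δθ/dt = -1.500000/1.5 = -1.0000
R = Δx/(sin θ' − sin θ) = -0.2500
v = R·ω = -0.2500·-1.0000 = 0.2500

v = 0.2500, ω = -1.0000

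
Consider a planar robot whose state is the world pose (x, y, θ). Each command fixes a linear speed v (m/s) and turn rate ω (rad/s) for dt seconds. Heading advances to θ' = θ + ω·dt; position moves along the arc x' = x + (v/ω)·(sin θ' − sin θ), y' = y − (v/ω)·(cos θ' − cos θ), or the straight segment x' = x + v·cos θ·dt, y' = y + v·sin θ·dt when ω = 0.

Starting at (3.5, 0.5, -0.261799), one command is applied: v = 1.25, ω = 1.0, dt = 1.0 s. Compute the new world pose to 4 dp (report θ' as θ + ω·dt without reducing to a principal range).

θ' = -0.2618 + 1.0·1.0 = 0.7382
R = v/ω = 1.25/1.0 = 1.2500
x' = 3.5 + 1.2500·(sin 0.7382 − sin -0.2618) = 4.6647
y' = 0.5 − 1.2500·(cos 0.7382 − cos -0.2618) = 0.7828

(4.6647, 0.7828, 0.7382)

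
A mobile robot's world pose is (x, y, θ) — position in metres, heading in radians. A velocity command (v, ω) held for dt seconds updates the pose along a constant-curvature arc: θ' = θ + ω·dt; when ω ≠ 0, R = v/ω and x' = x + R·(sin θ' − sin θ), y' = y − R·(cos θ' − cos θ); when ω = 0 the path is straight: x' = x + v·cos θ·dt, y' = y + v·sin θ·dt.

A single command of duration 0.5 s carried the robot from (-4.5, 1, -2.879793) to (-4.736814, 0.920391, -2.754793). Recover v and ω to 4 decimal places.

Δθ = -2.754793 − -2.879793 = 0.125000
ω = Δθ/dt = 0.125000/0.5 = 0.2500
R = Δx/(sin θ' − sin θ) = 2.0000
v = R·ω = 2.0000·0.2500 = 0.5000

v = 0.5000, ω = 0.2500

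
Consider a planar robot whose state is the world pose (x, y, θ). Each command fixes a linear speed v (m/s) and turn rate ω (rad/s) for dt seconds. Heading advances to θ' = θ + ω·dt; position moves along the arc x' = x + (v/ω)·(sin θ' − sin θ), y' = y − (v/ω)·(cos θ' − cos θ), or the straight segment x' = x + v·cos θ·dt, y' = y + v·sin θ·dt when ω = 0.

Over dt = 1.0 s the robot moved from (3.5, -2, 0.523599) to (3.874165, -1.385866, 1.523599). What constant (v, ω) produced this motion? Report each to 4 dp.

Δθ = 1.523599 − 0.523599 = 1.000000
ω = Δθ/dt = 1.000000/1.0 = 1.0000
R = −Δy/(cos θ' − cos θ) = 0.7500
v = R·ω = 0.7500·1.0000 = 0.7500

v = 0.7500, ω = 1.0000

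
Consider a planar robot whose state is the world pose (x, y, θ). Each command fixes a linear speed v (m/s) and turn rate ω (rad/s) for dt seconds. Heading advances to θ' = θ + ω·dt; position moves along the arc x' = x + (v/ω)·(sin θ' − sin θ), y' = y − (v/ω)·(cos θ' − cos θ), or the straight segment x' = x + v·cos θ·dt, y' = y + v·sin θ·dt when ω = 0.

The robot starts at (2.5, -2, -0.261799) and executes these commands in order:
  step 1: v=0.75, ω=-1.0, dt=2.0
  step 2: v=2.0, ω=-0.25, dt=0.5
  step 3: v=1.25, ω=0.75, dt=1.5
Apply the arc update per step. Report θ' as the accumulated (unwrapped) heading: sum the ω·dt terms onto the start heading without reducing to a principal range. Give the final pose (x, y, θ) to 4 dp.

step 1: θ'=-2.2618 (R=-0.7500) → pose (2.8838, -3.2024, -2.2618)
step 2: θ'=-2.3868 (R=-8.0000) → pose (2.2001, -3.9312, -2.3868)
step 3: θ'=-1.2618 (R=1.6667) → pose (1.7543, -5.6521, -1.2618)

(1.7543, -5.6521, -1.2618)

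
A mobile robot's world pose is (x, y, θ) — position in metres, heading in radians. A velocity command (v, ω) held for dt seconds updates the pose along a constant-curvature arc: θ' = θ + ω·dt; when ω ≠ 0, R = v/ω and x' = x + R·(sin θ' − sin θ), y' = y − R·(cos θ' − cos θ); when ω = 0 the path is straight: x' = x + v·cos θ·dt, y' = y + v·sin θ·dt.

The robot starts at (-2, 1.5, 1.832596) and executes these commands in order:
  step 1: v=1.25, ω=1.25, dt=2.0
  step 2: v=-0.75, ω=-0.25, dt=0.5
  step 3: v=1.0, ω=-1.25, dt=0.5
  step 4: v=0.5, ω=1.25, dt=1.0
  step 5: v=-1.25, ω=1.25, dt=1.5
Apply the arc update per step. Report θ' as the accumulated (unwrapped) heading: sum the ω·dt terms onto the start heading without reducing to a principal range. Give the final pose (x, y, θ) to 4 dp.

step 1: θ'=4.3326 (R=1.0000) → pose (-3.8947, 1.6119, 4.3326)
step 2: θ'=4.2076 (R=3.0000) → pose (-3.7343, 1.9506, 4.2076)
step 3: θ'=3.5826 (R=-0.8000) → pose (-4.0930, 1.6140, 3.5826)
step 4: θ'=4.8326 (R=0.4000) → pose (-4.3194, 1.2043, 4.8326)
step 5: θ'=6.7076 (R=-1.0000) → pose (-5.7240, 1.9957, 6.7076)

(-5.7240, 1.9957, 6.7076)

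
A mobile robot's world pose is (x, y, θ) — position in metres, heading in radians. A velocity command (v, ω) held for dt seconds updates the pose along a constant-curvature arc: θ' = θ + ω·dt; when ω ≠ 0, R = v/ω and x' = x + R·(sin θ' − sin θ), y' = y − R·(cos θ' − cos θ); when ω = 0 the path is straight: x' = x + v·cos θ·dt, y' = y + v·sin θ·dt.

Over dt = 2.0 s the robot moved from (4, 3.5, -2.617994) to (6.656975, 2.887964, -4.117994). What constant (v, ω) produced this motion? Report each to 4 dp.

Δθ = -4.117994 − -2.617994 = -1.500000
ω = Δθ/dt = -1.500000/2.0 = -0.7500
R = Δx/(sin θ' − sin θ) = 2.0000
v = R·ω = 2.0000·-0.7500 = -1.5000

v = -1.5000, ω = -0.7500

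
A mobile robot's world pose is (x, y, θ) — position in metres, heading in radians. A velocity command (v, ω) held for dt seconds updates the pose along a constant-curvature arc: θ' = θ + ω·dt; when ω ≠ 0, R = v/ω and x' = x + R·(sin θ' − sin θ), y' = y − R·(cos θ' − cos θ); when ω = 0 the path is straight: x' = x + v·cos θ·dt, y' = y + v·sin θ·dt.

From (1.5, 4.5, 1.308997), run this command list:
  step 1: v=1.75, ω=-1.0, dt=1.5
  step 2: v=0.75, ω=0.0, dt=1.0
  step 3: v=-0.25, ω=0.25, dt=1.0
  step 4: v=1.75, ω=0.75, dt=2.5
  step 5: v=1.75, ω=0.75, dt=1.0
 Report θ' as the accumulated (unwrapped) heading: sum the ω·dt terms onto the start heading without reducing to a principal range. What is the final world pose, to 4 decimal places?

step 1: θ'=-0.1910 (R=-1.7500) → pose (3.5226, 5.7652, -0.1910)
step 2: θ'=-0.1910 (straight) → pose (4.2590, 5.6229, -0.1910)
step 3: θ'=0.0590 (R=-1.0000) → pose (4.0102, 5.6393, 0.0590)
step 4: θ'=1.9340 (R=2.3333) → pose (6.0537, 8.7975, 1.9340)
step 5: θ'=2.6840 (R=2.3333) → pose (4.9034, 10.0619, 2.6840)

(4.9034, 10.0619, 2.6840)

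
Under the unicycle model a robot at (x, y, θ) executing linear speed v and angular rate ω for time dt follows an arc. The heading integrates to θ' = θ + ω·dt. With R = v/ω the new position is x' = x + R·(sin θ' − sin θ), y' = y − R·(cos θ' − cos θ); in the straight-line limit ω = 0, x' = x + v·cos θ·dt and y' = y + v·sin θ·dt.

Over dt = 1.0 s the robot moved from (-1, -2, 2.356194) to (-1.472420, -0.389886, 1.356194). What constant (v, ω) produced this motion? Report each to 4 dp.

Δθ = 1.356194 − 2.356194 = -1.000000
ω = Δθ/dt = -1.000000/1.0 = -1.0000
R = −Δy/(cos θ' − cos θ) = -1.7500
v = R·ω = -1.7500·-1.0000 = 1.7500

v = 1.7500, ω = -1.0000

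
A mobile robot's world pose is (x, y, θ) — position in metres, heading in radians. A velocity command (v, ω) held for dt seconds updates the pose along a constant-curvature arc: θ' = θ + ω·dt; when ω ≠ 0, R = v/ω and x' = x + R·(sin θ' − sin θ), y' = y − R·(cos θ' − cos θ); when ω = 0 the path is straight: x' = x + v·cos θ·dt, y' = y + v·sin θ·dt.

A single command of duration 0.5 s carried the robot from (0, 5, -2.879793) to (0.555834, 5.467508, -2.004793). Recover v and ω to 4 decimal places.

v = -1.5000, ω = 1.7500

Δθ = -2.004793 − -2.879793 = 0.875000
ω = Δθ/dt = 0.875000/0.5 = 1.7500
R = Δx/(sin θ' − sin θ) = -0.8571
v = R·ω = -0.8571·1.7500 = -1.5000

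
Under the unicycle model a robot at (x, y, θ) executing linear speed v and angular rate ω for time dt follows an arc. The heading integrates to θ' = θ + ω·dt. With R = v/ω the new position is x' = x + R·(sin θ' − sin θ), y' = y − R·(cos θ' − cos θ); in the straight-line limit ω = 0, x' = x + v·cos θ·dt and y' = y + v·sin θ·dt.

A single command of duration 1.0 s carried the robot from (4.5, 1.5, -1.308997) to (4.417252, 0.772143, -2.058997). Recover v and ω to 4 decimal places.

Δθ = -2.058997 − -1.308997 = -0.750000
ω = Δθ/dt = -0.750000/1.0 = -0.7500
R = −Δy/(cos θ' − cos θ) = -1.0000
v = R·ω = -1.0000·-0.7500 = 0.7500

v = 0.7500, ω = -0.7500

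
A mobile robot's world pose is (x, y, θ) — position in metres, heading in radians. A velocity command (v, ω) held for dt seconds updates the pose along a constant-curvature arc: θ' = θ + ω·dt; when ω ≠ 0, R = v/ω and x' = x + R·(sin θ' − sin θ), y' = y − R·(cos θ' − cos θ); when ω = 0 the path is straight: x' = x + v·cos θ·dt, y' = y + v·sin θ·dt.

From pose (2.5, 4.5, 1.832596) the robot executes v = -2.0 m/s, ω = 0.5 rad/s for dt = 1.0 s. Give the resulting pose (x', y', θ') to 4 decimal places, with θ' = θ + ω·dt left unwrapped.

(3.4693, 2.7744, 2.3326)

θ' = 1.8326 + 0.5·1.0 = 2.3326
R = v/ω = -2.0/0.5 = -4.0000
x' = 2.5 + -4.0000·(sin 2.3326 − sin 1.8326) = 3.4693
y' = 4.5 − -4.0000·(cos 2.3326 − cos 1.8326) = 2.7744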